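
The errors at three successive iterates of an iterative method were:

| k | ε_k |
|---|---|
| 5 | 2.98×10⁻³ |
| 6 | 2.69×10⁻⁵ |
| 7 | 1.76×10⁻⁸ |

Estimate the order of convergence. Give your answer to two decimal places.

p ≈ ln(ε_7/ε_6) / ln(ε_6/ε_5)
  = ln(1.76×10⁻⁸/2.69×10⁻⁵) / ln(2.69×10⁻⁵/2.98×10⁻³)
  = ln(0.000654275) / ln(0.00902685)
  = -7.33198 / -4.70755 ≈ 1.55749

1.56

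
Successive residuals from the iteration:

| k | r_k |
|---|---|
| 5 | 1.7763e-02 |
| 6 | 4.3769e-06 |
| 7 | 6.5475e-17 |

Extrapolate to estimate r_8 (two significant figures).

First estimate the order: p ≈ ln(r_7/r_6) / ln(r_6/r_5) = ln(6.5475e-17/4.3769e-06)/ln(4.3769e-06/1.7763e-02) = ln(1.49592e-11)/ln(0.000246405) ≈ 3.0000.
Then r_8 ≈ r_7·(r_7/r_6)^p = 6.5475e-17·(1.49592e-11)^3.0000 = 6.5475e-17·3.34753e-33 ≈ 2.192e-49.

2.2e-49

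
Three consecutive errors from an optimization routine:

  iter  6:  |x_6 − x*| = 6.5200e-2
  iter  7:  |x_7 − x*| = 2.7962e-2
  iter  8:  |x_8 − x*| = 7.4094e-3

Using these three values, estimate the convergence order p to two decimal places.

1.57

p ≈ ln(|x_8 − x*|/|x_7 − x*|) / ln(|x_7 − x*|/|x_6 − x*|)
  = ln(7.4094e-3/2.7962e-2) / ln(2.7962e-2/6.5200e-2)
  = ln(0.264981) / ln(0.428865)
  = -1.32810 / -0.84661 ≈ 1.56873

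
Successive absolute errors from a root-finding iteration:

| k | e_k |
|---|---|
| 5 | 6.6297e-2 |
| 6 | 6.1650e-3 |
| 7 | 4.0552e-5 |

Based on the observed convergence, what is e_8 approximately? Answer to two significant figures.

First estimate the order: p ≈ ln(e_7/e_6) / ln(e_6/e_5) = ln(4.0552e-5/6.1650e-3)/ln(6.1650e-3/6.6297e-2) = ln(0.00657778)/ln(0.0929906) ≈ 2.1152.
Then e_8 ≈ e_7·(e_7/e_6)^p = 4.0552e-5·(0.00657778)^2.1152 = 4.0552e-5·2.4255e-05 ≈ 9.836e-10.

9.8e-10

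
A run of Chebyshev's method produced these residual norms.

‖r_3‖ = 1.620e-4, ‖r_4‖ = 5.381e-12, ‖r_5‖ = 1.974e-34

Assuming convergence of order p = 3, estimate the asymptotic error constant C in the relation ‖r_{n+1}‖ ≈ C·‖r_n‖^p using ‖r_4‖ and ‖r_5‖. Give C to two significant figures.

C ≈ ‖r_5‖ / ‖r_4‖^3
  = 1.974e-34 / (5.381e-12)^3
  = 1.974e-34 / 1.55808e-34 ≈ 1.2669

1.3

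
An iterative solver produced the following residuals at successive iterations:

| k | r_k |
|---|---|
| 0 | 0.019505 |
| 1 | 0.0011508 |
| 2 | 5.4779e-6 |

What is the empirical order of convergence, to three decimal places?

p ≈ ln(r_2/r_1) / ln(r_1/r_0)
  = ln(5.4779e-6/0.0011508) / ln(0.0011508/0.019505)
  = ln(0.00476008) / ln(0.0590003)
  = -5.347491 / -2.830213 ≈ 1.889431

1.889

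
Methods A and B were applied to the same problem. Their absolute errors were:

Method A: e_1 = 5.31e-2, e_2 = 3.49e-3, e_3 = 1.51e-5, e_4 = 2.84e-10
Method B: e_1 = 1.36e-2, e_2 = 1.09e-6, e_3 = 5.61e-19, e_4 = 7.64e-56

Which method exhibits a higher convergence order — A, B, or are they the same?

B

Method A: p ≈ ln(2.84e-10/1.51e-5)/ln(1.51e-5/3.49e-3) ≈ 2.00.
Method B: p ≈ ln(7.64e-56/5.61e-19)/ln(5.61e-19/1.09e-6) ≈ 3.00.
Method B has the higher order (≈3.0 vs ≈2.0).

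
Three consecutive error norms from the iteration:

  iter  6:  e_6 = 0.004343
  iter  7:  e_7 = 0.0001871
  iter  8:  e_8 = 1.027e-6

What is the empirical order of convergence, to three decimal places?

1.655

p ≈ ln(e_8/e_7) / ln(e_7/e_6)
  = ln(1.027e-6/0.0001871) / ln(0.0001871/0.004343)
  = ln(0.00548904) / ln(0.0430808)
  = -5.205002 / -3.144678 ≈ 1.655178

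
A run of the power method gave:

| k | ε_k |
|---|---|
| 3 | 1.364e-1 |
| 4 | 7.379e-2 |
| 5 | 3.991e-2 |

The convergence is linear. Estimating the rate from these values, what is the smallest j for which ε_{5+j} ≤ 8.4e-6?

14

Rate ρ ≈ ε_5/ε_4 = 3.991e-2/7.379e-2 = 0.5409.
After j more steps, ε_{5+j} ≈ 3.991e-2·ρ^j; need ρ^j ≤ 8.4e-6/3.991e-2 = 0.000210474.
j ≥ ln(0.000210474)/ln(0.5409) = -8.4661/-0.61452 = 13.777.
So 14 more iterations are needed.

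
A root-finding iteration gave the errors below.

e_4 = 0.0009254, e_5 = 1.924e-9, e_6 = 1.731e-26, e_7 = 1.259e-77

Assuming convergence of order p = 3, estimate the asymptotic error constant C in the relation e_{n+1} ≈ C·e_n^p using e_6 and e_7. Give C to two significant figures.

C ≈ e_7 / e_6^3
  = 1.259e-77 / (1.731e-26)^3
  = 1.259e-77 / 5.1867e-78 ≈ 2.4274

2.4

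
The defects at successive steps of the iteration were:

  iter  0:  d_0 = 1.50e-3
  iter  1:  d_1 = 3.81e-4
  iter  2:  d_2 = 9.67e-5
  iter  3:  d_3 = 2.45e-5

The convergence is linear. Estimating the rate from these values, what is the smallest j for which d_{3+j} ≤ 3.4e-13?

Rate ρ ≈ d_3/d_2 = 2.45e-5/9.67e-5 = 0.2534.
After j more steps, d_{3+j} ≈ 2.45e-5·ρ^j; need ρ^j ≤ 3.4e-13/2.45e-5 = 1.38776e-08.
j ≥ ln(1.38776e-08)/ln(0.2534) = -18.0930/-1.37279 = 13.180.
So 14 more iterations are needed.

14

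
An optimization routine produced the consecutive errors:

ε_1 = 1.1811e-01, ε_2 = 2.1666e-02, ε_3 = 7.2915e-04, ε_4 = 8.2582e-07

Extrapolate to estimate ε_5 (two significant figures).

1.1e-12

First estimate the order: p ≈ ln(ε_4/ε_3) / ln(ε_3/ε_2) = ln(8.2582e-07/7.2915e-04)/ln(7.2915e-04/2.1666e-02) = ln(0.00113258)/ln(0.0336541) ≈ 2.0000.
Then ε_5 ≈ ε_4·(ε_4/ε_3)^p = 8.2582e-07·(0.00113258)^2.0000 = 8.2582e-07·1.28274e-06 ≈ 1.059e-12.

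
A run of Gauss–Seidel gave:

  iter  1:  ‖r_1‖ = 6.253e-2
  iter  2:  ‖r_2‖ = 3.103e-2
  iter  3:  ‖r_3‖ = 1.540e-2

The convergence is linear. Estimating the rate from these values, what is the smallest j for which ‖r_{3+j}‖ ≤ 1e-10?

Rate ρ ≈ ‖r_3‖/‖r_2‖ = 1.540e-2/3.103e-2 = 0.4963.
After j more steps, ‖r_{3+j}‖ ≈ 1.540e-2·ρ^j; need ρ^j ≤ 1e-10/1.540e-2 = 6.49351e-09.
j ≥ ln(6.49351e-09)/ln(0.4963) = -18.8525/-0.70057 = 26.910.
So 27 more iterations are needed.

27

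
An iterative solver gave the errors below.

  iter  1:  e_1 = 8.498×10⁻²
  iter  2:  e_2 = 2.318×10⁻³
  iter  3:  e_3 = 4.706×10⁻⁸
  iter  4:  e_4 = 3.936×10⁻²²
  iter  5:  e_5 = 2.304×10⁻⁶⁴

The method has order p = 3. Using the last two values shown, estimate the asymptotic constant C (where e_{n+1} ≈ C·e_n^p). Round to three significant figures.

C ≈ e_5 / e_4^3
  = 2.304×10⁻⁶⁴ / (3.936×10⁻²²)^3
  = 2.304×10⁻⁶⁴ / 6.09769e-65 ≈ 3.7785

3.78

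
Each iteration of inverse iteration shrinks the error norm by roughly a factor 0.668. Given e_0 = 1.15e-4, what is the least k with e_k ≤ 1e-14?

After k steps, e_k ≈ 1.15e-4·0.668^k.
Need 0.668^k ≤ 1e-14/1.15e-4 = 8.69565e-11.
k ≥ ln(8.69565e-11)/ln(0.668) = -23.1656/-0.40347 = 57.416.
Smallest integer k = 58.

58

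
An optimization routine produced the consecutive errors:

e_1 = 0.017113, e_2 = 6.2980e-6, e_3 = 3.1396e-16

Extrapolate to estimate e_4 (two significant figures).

First estimate the order: p ≈ ln(e_3/e_2) / ln(e_2/e_1) = ln(3.1396e-16/6.2980e-6)/ln(6.2980e-6/0.017113) = ln(4.98507e-11)/ln(0.000368024) ≈ 3.0000.
Then e_4 ≈ e_3·(e_3/e_2)^p = 3.1396e-16·(4.98507e-11)^3.0000 = 3.1396e-16·1.23884e-31 ≈ 3.889e-47.

3.9e-47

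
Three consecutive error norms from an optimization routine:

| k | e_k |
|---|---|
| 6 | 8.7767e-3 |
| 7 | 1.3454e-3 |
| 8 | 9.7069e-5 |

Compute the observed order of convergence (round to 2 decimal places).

p ≈ ln(e_8/e_7) / ln(e_7/e_6)
  = ln(9.7069e-5/1.3454e-3) / ln(1.3454e-3/8.7767e-3)
  = ln(0.0721488) / ln(0.153292)
  = -2.62902 / -1.87541 ≈ 1.40184

1.40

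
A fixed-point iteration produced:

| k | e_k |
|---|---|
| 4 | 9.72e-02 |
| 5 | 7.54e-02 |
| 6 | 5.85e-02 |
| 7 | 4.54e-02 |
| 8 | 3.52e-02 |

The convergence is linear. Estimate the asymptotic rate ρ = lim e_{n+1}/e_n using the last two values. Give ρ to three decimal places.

ρ ≈ e_8/e_7 = 3.52e-02/4.54e-02 = 0.77533

0.775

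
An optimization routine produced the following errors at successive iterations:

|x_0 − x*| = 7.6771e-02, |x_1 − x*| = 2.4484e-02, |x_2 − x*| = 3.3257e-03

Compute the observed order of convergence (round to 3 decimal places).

p ≈ ln(|x_2 − x*|/|x_1 − x*|) / ln(|x_1 − x*|/|x_0 − x*|)
  = ln(3.3257e-03/2.4484e-02) / ln(2.4484e-02/7.6771e-02)
  = ln(0.135832) / ln(0.318923)
  = -1.996336 / -1.142806 ≈ 1.746872

1.747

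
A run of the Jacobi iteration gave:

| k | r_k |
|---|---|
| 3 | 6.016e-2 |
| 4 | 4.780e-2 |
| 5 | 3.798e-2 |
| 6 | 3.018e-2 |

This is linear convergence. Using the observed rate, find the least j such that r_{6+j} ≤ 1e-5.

Rate ρ ≈ r_6/r_5 = 3.018e-2/3.798e-2 = 0.7946.
After j more steps, r_{6+j} ≈ 3.018e-2·ρ^j; need ρ^j ≤ 1e-5/3.018e-2 = 0.000331345.
j ≥ ln(0.000331345)/ln(0.7946) = -8.0124/-0.22992 = 34.849.
So 35 more iterations are needed.

35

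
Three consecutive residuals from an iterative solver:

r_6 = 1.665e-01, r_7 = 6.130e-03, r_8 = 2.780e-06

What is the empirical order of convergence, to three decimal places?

2.332

p ≈ ln(r_8/r_7) / ln(r_7/r_6)
  = ln(2.780e-06/6.130e-03) / ln(6.130e-03/1.665e-01)
  = ln(0.000453507) / ln(0.0368168)
  = -7.698500 / -3.301801 ≈ 2.331606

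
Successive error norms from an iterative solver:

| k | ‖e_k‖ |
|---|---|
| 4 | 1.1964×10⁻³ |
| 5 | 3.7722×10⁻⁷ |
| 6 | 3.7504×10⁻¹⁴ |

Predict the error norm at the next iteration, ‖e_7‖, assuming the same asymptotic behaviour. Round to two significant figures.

3.7e-28

First estimate the order: p ≈ ln(‖e_6‖/‖e_5‖) / ln(‖e_5‖/‖e_4‖) = ln(3.7504×10⁻¹⁴/3.7722×10⁻⁷)/ln(3.7722×10⁻⁷/1.1964×10⁻³) = ln(9.94221e-08)/ln(0.000315296) ≈ 2.0000.
Then ‖e_7‖ ≈ ‖e_6‖·(‖e_6‖/‖e_5‖)^p = 3.7504×10⁻¹⁴·(9.94221e-08)^2.0000 = 3.7504×10⁻¹⁴·9.88475e-15 ≈ 3.707e-28.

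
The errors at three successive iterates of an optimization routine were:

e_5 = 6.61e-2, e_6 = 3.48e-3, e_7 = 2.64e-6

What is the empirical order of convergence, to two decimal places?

p ≈ ln(e_7/e_6) / ln(e_6/e_5)
  = ln(2.64e-6/3.48e-3) / ln(3.48e-3/6.61e-2)
  = ln(0.000758621) / ln(0.0526475)
  = -7.18401 / -2.94414 ≈ 2.44010

2.44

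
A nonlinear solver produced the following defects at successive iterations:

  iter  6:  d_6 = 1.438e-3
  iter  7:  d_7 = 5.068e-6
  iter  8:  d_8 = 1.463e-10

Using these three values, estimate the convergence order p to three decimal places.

1.851

p ≈ ln(d_8/d_7) / ln(d_7/d_6)
  = ln(1.463e-10/5.068e-6) / ln(5.068e-6/1.438e-3)
  = ln(2.88674e-05) / ln(0.00352434)
  = -10.452798 / -5.648062 ≈ 1.850688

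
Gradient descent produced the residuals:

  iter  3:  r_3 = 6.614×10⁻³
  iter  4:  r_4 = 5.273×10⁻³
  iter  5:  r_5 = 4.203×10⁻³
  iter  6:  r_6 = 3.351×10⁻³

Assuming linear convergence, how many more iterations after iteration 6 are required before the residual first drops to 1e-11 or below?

87

Rate ρ ≈ r_6/r_5 = 3.351×10⁻³/4.203×10⁻³ = 0.7973.
After j more steps, r_{6+j} ≈ 3.351×10⁻³·ρ^j; need ρ^j ≤ 1e-11/3.351×10⁻³ = 2.98418e-09.
j ≥ ln(2.98418e-09)/ln(0.7973) = -19.6299/-0.22652 = 86.659.
So 87 more iterations are needed.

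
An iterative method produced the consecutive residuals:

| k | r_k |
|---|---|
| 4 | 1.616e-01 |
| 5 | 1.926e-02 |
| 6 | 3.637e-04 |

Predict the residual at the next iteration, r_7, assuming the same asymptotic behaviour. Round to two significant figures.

2.2e-7

First estimate the order: p ≈ ln(r_6/r_5) / ln(r_5/r_4) = ln(3.637e-04/1.926e-02)/ln(1.926e-02/1.616e-01) = ln(0.0188837)/ln(0.119183) ≈ 1.8661.
Then r_7 ≈ r_6·(r_6/r_5)^p = 3.637e-04·(0.0188837)^1.8661 = 3.637e-04·0.000606745 ≈ 2.207e-07.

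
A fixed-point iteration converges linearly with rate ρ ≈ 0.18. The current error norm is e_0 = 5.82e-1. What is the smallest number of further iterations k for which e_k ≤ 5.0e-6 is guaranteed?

After k steps, e_k ≈ 5.82e-1·0.18^k.
Need 0.18^k ≤ 5.0e-6/5.82e-1 = 8.59107e-06.
k ≥ ln(8.59107e-06)/ln(0.18) = -11.6648/-1.71480 = 6.802.
Smallest integer k = 7.

7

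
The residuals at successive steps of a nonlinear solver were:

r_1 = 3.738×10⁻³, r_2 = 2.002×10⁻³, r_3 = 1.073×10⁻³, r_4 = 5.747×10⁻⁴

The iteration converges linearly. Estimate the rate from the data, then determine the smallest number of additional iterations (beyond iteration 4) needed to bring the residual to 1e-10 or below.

Rate ρ ≈ r_4/r_3 = 5.747×10⁻⁴/1.073×10⁻³ = 0.5356.
After j more steps, r_{4+j} ≈ 5.747×10⁻⁴·ρ^j; need ρ^j ≤ 1e-10/5.747×10⁻⁴ = 1.74004e-07.
j ≥ ln(1.74004e-07)/ln(0.5356) = -15.5642/-0.62437 = 24.928.
So 25 more iterations are needed.

25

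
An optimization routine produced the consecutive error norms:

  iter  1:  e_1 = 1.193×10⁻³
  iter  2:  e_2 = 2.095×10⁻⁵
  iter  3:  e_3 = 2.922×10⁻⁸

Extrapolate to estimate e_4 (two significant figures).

6.6e-13

First estimate the order: p ≈ ln(e_3/e_2) / ln(e_2/e_1) = ln(2.922×10⁻⁸/2.095×10⁻⁵)/ln(2.095×10⁻⁵/1.193×10⁻³) = ln(0.00139475)/ln(0.0175608) ≈ 1.6266.
Then e_4 ≈ e_3·(e_3/e_2)^p = 2.922×10⁻⁸·(0.00139475)^1.6266 = 2.922×10⁻⁸·2.26588e-05 ≈ 6.621e-13.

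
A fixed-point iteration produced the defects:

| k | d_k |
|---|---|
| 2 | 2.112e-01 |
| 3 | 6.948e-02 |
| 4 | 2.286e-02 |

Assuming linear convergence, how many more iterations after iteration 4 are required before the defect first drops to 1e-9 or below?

16

Rate ρ ≈ d_4/d_3 = 2.286e-02/6.948e-02 = 0.3290.
After j more steps, d_{4+j} ≈ 2.286e-02·ρ^j; need ρ^j ≤ 1e-9/2.286e-02 = 4.37445e-08.
j ≥ ln(4.37445e-08)/ln(0.3290) = -16.9449/-1.11170 = 15.242.
So 16 more iterations are needed.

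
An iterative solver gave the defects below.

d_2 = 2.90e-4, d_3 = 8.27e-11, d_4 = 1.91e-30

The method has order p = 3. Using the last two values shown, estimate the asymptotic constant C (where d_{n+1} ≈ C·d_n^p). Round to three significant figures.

3.38

C ≈ d_4 / d_3^3
  = 1.91e-30 / (8.27e-11)^3
  = 1.91e-30 / 5.65609e-31 ≈ 3.3769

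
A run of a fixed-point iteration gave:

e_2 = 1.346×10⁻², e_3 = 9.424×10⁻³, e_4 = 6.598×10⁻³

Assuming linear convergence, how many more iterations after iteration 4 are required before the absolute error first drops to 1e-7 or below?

Rate ρ ≈ e_4/e_3 = 6.598×10⁻³/9.424×10⁻³ = 0.7001.
After j more steps, e_{4+j} ≈ 6.598×10⁻³·ρ^j; need ρ^j ≤ 1e-7/6.598×10⁻³ = 1.51561e-05.
j ≥ ln(1.51561e-05)/ln(0.7001) = -11.0971/-0.35653 = 31.125.
So 32 more iterations are needed.

32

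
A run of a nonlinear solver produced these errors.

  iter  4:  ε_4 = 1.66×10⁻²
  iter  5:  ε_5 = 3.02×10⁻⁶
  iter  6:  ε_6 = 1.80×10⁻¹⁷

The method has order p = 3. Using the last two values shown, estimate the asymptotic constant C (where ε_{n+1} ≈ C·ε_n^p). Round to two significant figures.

C ≈ ε_6 / ε_5^3
  = 1.80×10⁻¹⁷ / (3.02×10⁻⁶)^3
  = 1.80×10⁻¹⁷ / 2.75436e-17 ≈ 0.65351

0.65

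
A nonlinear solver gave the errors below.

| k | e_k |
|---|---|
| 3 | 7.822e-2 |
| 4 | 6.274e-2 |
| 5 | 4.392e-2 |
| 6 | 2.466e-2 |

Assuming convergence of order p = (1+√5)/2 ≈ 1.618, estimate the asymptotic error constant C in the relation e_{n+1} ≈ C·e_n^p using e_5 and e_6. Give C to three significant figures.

3.87

C ≈ e_6 / e_5^1.618
  = 2.466e-2 / (4.392e-2)^1.618
  = 2.466e-2 / 0.00636543 ≈ 3.8741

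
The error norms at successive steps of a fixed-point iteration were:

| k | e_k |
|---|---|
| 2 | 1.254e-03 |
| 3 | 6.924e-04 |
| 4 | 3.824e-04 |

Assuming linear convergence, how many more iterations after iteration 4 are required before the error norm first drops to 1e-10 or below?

26

Rate ρ ≈ e_4/e_3 = 3.824e-04/6.924e-04 = 0.5523.
After j more steps, e_{4+j} ≈ 3.824e-04·ρ^j; need ρ^j ≤ 1e-10/3.824e-04 = 2.61506e-07.
j ≥ ln(2.61506e-07)/ln(0.5523) = -15.1568/-0.59366 = 25.531.
So 26 more iterations are needed.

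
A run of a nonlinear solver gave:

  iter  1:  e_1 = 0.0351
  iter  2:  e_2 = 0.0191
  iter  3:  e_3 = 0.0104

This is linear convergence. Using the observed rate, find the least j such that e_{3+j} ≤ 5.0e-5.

9

Rate ρ ≈ e_3/e_2 = 0.0104/0.0191 = 0.5445.
After j more steps, e_{3+j} ≈ 0.0104·ρ^j; need ρ^j ≤ 5.0e-5/0.0104 = 0.00480769.
j ≥ ln(0.00480769)/ln(0.5445) = -5.3375/-0.60789 = 8.780.
So 9 more iterations are needed.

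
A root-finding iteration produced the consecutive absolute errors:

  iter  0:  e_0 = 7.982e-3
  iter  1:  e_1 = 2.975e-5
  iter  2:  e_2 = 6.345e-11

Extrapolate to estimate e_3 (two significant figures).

3.6e-24

First estimate the order: p ≈ ln(e_2/e_1) / ln(e_1/e_0) = ln(6.345e-11/2.975e-5)/ln(2.975e-5/7.982e-3) = ln(2.13277e-06)/ln(0.00372714) ≈ 2.3351.
Then e_3 ≈ e_2·(e_2/e_1)^p = 6.345e-11·(2.13277e-06)^2.3351 = 6.345e-11·5.7216e-14 ≈ 3.63e-24.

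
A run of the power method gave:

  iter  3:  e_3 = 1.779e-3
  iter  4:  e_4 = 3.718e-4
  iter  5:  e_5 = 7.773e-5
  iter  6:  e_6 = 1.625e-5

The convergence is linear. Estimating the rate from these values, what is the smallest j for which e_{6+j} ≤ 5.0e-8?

4

Rate ρ ≈ e_6/e_5 = 1.625e-5/7.773e-5 = 0.2091.
After j more steps, e_{6+j} ≈ 1.625e-5·ρ^j; need ρ^j ≤ 5.0e-8/1.625e-5 = 0.00307692.
j ≥ ln(0.00307692)/ln(0.2091) = -5.7838/-1.56494 = 3.696.
So 4 more iterations are needed.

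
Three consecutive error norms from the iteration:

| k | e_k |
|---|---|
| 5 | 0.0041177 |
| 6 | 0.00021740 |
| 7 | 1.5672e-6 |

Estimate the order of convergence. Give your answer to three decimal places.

p ≈ ln(e_7/e_6) / ln(e_6/e_5)
  = ln(1.5672e-6/0.00021740) / ln(0.00021740/0.0041177)
  = ln(0.00720883) / ln(0.0527965)
  = -4.932449 / -2.941310 ≈ 1.676957

1.677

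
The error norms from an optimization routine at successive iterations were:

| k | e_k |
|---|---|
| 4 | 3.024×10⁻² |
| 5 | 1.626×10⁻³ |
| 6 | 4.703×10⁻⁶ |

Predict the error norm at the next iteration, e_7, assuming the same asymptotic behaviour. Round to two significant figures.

3.9e-11

First estimate the order: p ≈ ln(e_6/e_5) / ln(e_5/e_4) = ln(4.703×10⁻⁶/1.626×10⁻³)/ln(1.626×10⁻³/3.024×10⁻²) = ln(0.00289237)/ln(0.0537698) ≈ 1.9999.
Then e_7 ≈ e_6·(e_6/e_5)^p = 4.703×10⁻⁶·(0.00289237)^1.9999 = 4.703×10⁻⁶·8.3707e-06 ≈ 3.937e-11.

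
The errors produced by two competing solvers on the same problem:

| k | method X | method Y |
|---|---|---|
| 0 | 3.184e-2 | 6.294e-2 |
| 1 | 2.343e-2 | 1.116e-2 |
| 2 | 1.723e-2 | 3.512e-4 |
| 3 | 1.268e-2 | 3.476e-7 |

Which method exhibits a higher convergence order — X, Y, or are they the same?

Method X: p ≈ ln(1.268e-2/1.723e-2)/ln(1.723e-2/2.343e-2) ≈ 1.00.
Method Y: p ≈ ln(3.476e-7/3.512e-4)/ln(3.512e-4/1.116e-2) ≈ 2.00.
Method Y has the higher order (≈2.0 vs ≈1.0).

Y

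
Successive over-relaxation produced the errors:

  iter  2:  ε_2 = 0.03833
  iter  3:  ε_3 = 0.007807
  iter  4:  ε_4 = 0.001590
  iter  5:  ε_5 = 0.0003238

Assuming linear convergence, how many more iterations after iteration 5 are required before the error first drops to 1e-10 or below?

Rate ρ ≈ ε_5/ε_4 = 0.0003238/0.001590 = 0.2036.
After j more steps, ε_{5+j} ≈ 0.0003238·ρ^j; need ρ^j ≤ 1e-10/0.0003238 = 3.08833e-07.
j ≥ ln(3.08833e-07)/ln(0.2036) = -14.9905/-1.59160 = 9.419.
So 10 more iterations are needed.

10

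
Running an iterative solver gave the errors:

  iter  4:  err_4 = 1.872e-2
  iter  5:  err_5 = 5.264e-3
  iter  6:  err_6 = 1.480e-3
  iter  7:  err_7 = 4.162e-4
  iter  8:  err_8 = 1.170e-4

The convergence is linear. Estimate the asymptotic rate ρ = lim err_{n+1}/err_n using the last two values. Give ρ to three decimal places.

0.281

ρ ≈ err_8/err_7 = 1.170e-4/4.162e-4 = 0.28111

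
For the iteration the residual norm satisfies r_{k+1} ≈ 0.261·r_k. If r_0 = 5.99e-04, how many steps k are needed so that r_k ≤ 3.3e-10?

After k steps, r_k ≈ 5.99e-04·0.261^k.
Need 0.261^k ≤ 3.3e-10/5.99e-04 = 5.50918e-07.
k ≥ ln(5.50918e-07)/ln(0.261) = -14.4117/-1.34323 = 10.729.
Smallest integer k = 11.

11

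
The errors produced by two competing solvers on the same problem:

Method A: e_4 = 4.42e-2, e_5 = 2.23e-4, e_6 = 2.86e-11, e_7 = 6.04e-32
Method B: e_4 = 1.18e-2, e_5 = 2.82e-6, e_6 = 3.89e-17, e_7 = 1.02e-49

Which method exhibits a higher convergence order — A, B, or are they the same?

same

Method A: p ≈ ln(6.04e-32/2.86e-11)/ln(2.86e-11/2.23e-4) ≈ 3.00.
Method B: p ≈ ln(1.02e-49/3.89e-17)/ln(3.89e-17/2.82e-6) ≈ 3.00.
Both orders ≈ 3.0 — effectively the same.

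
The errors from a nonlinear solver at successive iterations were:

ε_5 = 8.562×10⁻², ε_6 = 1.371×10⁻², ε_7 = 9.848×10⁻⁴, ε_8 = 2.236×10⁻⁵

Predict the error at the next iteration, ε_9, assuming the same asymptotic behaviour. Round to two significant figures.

9.7e-8

First estimate the order: p ≈ ln(ε_8/ε_7) / ln(ε_7/ε_6) = ln(2.236×10⁻⁵/9.848×10⁻⁴)/ln(9.848×10⁻⁴/1.371×10⁻²) = ln(0.0227051)/ln(0.0718308) ≈ 1.4373.
Then ε_9 ≈ ε_8·(ε_8/ε_7)^p = 2.236×10⁻⁵·(0.0227051)^1.4373 = 2.236×10⁻⁵·0.00433767 ≈ 9.699e-08.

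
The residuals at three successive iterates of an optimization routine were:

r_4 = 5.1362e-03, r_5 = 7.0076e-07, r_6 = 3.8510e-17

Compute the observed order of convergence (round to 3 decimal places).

2.655

p ≈ ln(r_6/r_5) / ln(r_5/r_4)
  = ln(3.8510e-17/7.0076e-07) / ln(7.0076e-07/5.1362e-03)
  = ln(5.49546e-11) / ln(0.000136435)
  = -23.624514 / -8.899662 ≈ 2.654541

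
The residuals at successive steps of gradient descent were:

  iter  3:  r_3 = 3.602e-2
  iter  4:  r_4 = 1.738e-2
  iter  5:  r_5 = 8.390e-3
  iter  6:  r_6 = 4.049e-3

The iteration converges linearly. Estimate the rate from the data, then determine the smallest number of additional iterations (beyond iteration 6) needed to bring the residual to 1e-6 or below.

12

Rate ρ ≈ r_6/r_5 = 4.049e-3/8.390e-3 = 0.4826.
After j more steps, r_{6+j} ≈ 4.049e-3·ρ^j; need ρ^j ≤ 1e-6/4.049e-3 = 0.000246975.
j ≥ ln(0.000246975)/ln(0.4826) = -8.3062/-0.72857 = 11.401.
So 12 more iterations are needed.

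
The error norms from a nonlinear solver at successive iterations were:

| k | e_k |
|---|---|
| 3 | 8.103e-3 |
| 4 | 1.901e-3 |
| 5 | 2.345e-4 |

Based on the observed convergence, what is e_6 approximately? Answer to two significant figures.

1.1e-5

First estimate the order: p ≈ ln(e_5/e_4) / ln(e_4/e_3) = ln(2.345e-4/1.901e-3)/ln(1.901e-3/8.103e-3) = ln(0.123356)/ln(0.234604) ≈ 1.4434.
Then e_6 ≈ e_5·(e_5/e_4)^p = 2.345e-4·(0.123356)^1.4434 = 2.345e-4·0.0487731 ≈ 1.144e-05.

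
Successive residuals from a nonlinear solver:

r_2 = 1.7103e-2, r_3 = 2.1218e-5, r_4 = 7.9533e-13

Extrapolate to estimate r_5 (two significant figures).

8.4e-32

First estimate the order: p ≈ ln(r_4/r_3) / ln(r_3/r_2) = ln(7.9533e-13/2.1218e-5)/ln(2.1218e-5/1.7103e-2) = ln(3.74837e-08)/ln(0.0012406) ≈ 2.5551.
Then r_5 ≈ r_4·(r_4/r_3)^p = 7.9533e-13·(3.74837e-08)^2.5551 = 7.9533e-13·1.06029e-19 ≈ 8.433e-32.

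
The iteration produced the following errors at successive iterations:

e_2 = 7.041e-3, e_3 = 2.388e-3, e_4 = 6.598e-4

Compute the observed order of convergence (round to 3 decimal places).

1.190

p ≈ ln(e_4/e_3) / ln(e_3/e_2)
  = ln(6.598e-4/2.388e-3) / ln(2.388e-3/7.041e-3)
  = ln(0.276298) / ln(0.339156)
  = -1.286275 / -1.081295 ≈ 1.189569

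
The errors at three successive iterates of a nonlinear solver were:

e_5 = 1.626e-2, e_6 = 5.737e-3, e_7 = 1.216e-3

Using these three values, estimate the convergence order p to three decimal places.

1.489

p ≈ ln(e_7/e_6) / ln(e_6/e_5)
  = ln(1.216e-3/5.737e-3) / ln(5.737e-3/1.626e-2)
  = ln(0.211957) / ln(0.352829)
  = -1.551372 / -1.041772 ≈ 1.489167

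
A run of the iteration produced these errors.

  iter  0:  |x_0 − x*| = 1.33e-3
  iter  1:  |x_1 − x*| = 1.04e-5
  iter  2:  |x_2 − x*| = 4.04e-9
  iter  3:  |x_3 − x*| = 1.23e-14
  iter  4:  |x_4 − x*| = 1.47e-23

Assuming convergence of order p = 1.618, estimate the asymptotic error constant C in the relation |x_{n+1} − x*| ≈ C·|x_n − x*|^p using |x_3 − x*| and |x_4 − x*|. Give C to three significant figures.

C ≈ |x_4 − x*| / |x_3 − x*|^1.618
  = 1.47e-23 / (1.23e-14)^1.618
  = 1.47e-23 / 3.11506e-23 ≈ 0.4719

0.472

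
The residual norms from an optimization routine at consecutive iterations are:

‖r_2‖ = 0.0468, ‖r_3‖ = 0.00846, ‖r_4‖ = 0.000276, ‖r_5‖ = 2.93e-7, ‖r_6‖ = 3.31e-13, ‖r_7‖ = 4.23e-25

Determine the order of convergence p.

2

Consecutive ratios: ‖r_7‖/‖r_6‖ = 4.23e-25/3.31e-13 = 1.27795e-12, ‖r_6‖/‖r_5‖ = 3.31e-13/2.93e-7 = 1.12969e-06.
p ≈ ln(1.27795e-12)/ln(1.12969e-06) = -27.3858/-13.6936 ≈ 2.00.
So the convergence is quadratic (order 2).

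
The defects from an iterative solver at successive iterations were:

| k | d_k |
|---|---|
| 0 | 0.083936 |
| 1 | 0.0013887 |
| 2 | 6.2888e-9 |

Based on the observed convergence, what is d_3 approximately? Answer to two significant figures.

First estimate the order: p ≈ ln(d_2/d_1) / ln(d_1/d_0) = ln(6.2888e-9/0.0013887)/ln(0.0013887/0.083936) = ln(4.52855e-06)/ln(0.0165447) ≈ 3.0000.
Then d_3 ≈ d_2·(d_2/d_1)^p = 6.2888e-9·(4.52855e-06)^3.0000 = 6.2888e-9·9.28704e-17 ≈ 5.84e-25.

5.8e-25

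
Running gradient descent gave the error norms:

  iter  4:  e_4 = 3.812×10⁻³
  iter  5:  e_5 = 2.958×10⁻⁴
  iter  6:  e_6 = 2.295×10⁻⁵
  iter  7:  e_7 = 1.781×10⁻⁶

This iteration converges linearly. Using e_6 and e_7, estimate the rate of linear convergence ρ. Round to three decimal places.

0.078

ρ ≈ e_7/e_6 = 1.781×10⁻⁶/2.295×10⁻⁵ = 0.07760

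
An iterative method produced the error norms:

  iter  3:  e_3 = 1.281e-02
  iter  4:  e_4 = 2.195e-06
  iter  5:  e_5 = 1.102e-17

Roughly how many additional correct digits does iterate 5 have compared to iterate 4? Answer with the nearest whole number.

11

Digits gained ≈ log₁₀(e_4/e_5) = log₁₀(2.195e-06/1.102e-17) = log₁₀(1.99183e+11) ≈ 11.299.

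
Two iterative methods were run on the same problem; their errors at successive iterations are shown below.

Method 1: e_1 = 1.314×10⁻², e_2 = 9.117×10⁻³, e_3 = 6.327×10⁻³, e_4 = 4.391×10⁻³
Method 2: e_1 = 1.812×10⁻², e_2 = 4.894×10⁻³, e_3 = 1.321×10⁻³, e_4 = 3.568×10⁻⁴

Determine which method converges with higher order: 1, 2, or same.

Method 1: p ≈ ln(4.391×10⁻³/6.327×10⁻³)/ln(6.327×10⁻³/9.117×10⁻³) ≈ 1.00.
Method 2: p ≈ ln(3.568×10⁻⁴/1.321×10⁻³)/ln(1.321×10⁻³/4.894×10⁻³) ≈ 1.00.
Both orders ≈ 1.0 — effectively the same.

same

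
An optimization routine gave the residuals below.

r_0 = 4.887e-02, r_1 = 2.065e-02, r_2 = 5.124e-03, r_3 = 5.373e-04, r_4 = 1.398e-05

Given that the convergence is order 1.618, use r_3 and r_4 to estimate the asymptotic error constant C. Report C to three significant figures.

2.73

C ≈ r_4 / r_3^1.618
  = 1.398e-05 / (5.373e-04)^1.618
  = 1.398e-05 / 5.1226e-06 ≈ 2.7291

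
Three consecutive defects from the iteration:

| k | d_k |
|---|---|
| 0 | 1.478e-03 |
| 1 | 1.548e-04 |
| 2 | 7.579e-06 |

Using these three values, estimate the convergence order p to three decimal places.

1.337

p ≈ ln(d_2/d_1) / ln(d_1/d_0)
  = ln(7.579e-06/1.548e-04) / ln(1.548e-04/1.478e-03)
  = ln(0.0489599) / ln(0.104736)
  = -3.016754 / -2.256312 ≈ 1.337029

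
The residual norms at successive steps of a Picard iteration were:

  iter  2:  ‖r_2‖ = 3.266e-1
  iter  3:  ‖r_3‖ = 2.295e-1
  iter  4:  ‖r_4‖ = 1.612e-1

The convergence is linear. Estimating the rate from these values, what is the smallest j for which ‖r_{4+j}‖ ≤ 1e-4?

Rate ρ ≈ ‖r_4‖/‖r_3‖ = 1.612e-1/2.295e-1 = 0.7024.
After j more steps, ‖r_{4+j}‖ ≈ 1.612e-1·ρ^j; need ρ^j ≤ 1e-4/1.612e-1 = 0.000620347.
j ≥ ln(0.000620347)/ln(0.7024) = -7.3852/-0.35325 = 20.906.
So 21 more iterations are needed.

21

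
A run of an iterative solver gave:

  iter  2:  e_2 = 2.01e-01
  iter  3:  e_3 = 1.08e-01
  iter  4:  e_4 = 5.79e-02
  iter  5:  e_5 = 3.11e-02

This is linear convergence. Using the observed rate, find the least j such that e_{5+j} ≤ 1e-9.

Rate ρ ≈ e_5/e_4 = 3.11e-02/5.79e-02 = 0.5371.
After j more steps, e_{5+j} ≈ 3.11e-02·ρ^j; need ρ^j ≤ 1e-9/3.11e-02 = 3.21543e-08.
j ≥ ln(3.21543e-08)/ln(0.5371) = -17.2527/-0.62157 = 27.757.
So 28 more iterations are needed.

28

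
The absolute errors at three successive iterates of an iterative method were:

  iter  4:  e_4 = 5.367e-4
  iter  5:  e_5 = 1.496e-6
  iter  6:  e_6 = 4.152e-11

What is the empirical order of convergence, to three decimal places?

p ≈ ln(e_6/e_5) / ln(e_5/e_4)
  = ln(4.152e-11/1.496e-6) / ln(1.496e-6/5.367e-4)
  = ln(2.7754e-05) / ln(0.0027874)
  = -10.492131 / -5.882646 ≈ 1.783573

1.784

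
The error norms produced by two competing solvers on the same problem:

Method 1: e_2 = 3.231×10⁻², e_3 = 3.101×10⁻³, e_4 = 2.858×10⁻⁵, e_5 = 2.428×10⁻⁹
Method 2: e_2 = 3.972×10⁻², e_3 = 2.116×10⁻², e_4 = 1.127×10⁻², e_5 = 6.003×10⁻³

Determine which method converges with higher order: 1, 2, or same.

1

Method 1: p ≈ ln(2.428×10⁻⁹/2.858×10⁻⁵)/ln(2.858×10⁻⁵/3.101×10⁻³) ≈ 2.00.
Method 2: p ≈ ln(6.003×10⁻³/1.127×10⁻²)/ln(1.127×10⁻²/2.116×10⁻²) ≈ 1.00.
Method 1 has the higher order (≈2.0 vs ≈1.0).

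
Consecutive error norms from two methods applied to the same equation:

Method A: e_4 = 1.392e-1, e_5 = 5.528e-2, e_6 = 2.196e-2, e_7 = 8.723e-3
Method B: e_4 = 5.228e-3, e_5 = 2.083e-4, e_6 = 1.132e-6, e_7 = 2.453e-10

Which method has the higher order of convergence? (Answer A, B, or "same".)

Method A: p ≈ ln(8.723e-3/2.196e-2)/ln(2.196e-2/5.528e-2) ≈ 1.00.
Method B: p ≈ ln(2.453e-10/1.132e-6)/ln(1.132e-6/2.083e-4) ≈ 1.62.
Method B has the higher order (≈1.6 vs ≈1.0).

B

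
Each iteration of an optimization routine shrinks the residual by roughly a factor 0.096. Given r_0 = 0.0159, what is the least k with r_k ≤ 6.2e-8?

After k steps, r_k ≈ 0.0159·0.096^k.
Need 0.096^k ≤ 6.2e-8/0.0159 = 3.89937e-06.
k ≥ ln(3.89937e-06)/ln(0.096) = -12.4547/-2.34341 = 5.315.
Smallest integer k = 6.

6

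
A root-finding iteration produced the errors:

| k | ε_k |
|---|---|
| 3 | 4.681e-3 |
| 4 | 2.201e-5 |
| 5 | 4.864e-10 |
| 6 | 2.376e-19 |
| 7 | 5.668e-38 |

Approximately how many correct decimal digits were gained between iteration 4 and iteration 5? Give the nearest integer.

5

Digits gained ≈ log₁₀(ε_4/ε_5) = log₁₀(2.201e-5/4.864e-10) = log₁₀(45250.8) ≈ 4.656.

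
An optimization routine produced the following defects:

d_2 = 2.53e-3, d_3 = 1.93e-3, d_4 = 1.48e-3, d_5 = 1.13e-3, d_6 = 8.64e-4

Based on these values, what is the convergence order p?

1

Consecutive ratios: d_6/d_5 = 8.64e-4/1.13e-3 = 0.764602, d_5/d_4 = 1.13e-3/1.48e-3 = 0.763514.
p ≈ ln(0.764602)/ln(0.763514) = -0.2684/-0.2698 ≈ 0.99.
So the convergence is linear (order 1).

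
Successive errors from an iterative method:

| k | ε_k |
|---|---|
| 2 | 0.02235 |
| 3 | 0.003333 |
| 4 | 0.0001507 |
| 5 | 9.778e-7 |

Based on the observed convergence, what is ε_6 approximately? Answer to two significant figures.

First estimate the order: p ≈ ln(ε_5/ε_4) / ln(ε_4/ε_3) = ln(9.778e-7/0.0001507)/ln(0.0001507/0.003333) = ln(0.00648839)/ln(0.0452145) ≈ 1.6270.
Then ε_6 ≈ ε_5·(ε_5/ε_4)^p = 9.778e-7·(0.00648839)^1.6270 = 9.778e-7·0.000275643 ≈ 2.695e-10.

2.7e-10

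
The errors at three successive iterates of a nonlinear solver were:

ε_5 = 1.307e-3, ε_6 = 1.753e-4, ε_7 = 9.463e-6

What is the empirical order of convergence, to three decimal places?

p ≈ ln(ε_7/ε_6) / ln(ε_6/ε_5)
  = ln(9.463e-6/1.753e-4) / ln(1.753e-4/1.307e-3)
  = ln(0.0539817) / ln(0.134124)
  = -2.919110 / -2.008991 ≈ 1.453023

1.453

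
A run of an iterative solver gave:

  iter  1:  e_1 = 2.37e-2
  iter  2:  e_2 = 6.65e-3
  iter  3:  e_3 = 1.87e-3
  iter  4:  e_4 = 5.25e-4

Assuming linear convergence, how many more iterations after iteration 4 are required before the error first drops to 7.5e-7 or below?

6

Rate ρ ≈ e_4/e_3 = 5.25e-4/1.87e-3 = 0.2807.
After j more steps, e_{4+j} ≈ 5.25e-4·ρ^j; need ρ^j ≤ 7.5e-7/5.25e-4 = 0.00142857.
j ≥ ln(0.00142857)/ln(0.2807) = -6.5511/-1.27047 = 5.156.
So 6 more iterations are needed.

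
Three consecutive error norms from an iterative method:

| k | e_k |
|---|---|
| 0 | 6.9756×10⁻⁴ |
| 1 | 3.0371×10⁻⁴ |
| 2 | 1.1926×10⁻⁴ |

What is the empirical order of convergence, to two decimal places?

p ≈ ln(e_2/e_1) / ln(e_1/e_0)
  = ln(1.1926×10⁻⁴/3.0371×10⁻⁴) / ln(3.0371×10⁻⁴/6.9756×10⁻⁴)
  = ln(0.392677) / ln(0.435389)
  = -0.93477 / -0.83152 ≈ 1.12417

1.12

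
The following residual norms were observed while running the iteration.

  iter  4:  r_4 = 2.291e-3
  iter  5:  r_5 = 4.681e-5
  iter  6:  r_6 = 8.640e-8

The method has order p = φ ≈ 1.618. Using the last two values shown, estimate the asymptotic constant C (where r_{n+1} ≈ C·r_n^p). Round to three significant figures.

C ≈ r_6 / r_5^1.618
  = 8.640e-8 / (4.681e-5)^1.618
  = 8.640e-8 / 9.87661e-08 ≈ 0.87479

0.875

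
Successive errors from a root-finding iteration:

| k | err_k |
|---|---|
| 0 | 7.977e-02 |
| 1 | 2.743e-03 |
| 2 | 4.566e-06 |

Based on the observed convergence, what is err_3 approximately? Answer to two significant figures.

2.4e-11

First estimate the order: p ≈ ln(err_2/err_1) / ln(err_1/err_0) = ln(4.566e-06/2.743e-03)/ln(2.743e-03/7.977e-02) = ln(0.0016646)/ln(0.0343864) ≈ 1.8985.
Then err_3 ≈ err_2·(err_2/err_1)^p = 4.566e-06·(0.0016646)^1.8985 = 4.566e-06·5.30465e-06 ≈ 2.422e-11.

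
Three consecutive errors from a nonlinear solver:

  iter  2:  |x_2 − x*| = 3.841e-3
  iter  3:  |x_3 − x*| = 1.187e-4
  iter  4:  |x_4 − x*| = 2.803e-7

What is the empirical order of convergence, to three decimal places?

p ≈ ln(|x_4 − x*|/|x_3 − x*|) / ln(|x_3 − x*|/|x_2 − x*|)
  = ln(2.803e-7/1.187e-4) / ln(1.187e-4/3.841e-3)
  = ln(0.00236142) / ln(0.0309034)
  = -6.048492 / -3.476889 ≈ 1.739628

1.740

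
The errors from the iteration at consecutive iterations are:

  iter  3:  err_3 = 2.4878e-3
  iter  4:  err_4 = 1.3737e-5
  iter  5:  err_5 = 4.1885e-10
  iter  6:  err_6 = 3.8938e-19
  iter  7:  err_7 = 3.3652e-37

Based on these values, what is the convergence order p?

2

Consecutive ratios: err_7/err_6 = 3.3652e-37/3.8938e-19 = 8.64246e-19, err_6/err_5 = 3.8938e-19/4.1885e-10 = 9.29641e-10.
p ≈ ln(8.64246e-19)/ln(9.29641e-10) = -41.5924/-20.7962 ≈ 2.00.
So the convergence is quadratic (order 2).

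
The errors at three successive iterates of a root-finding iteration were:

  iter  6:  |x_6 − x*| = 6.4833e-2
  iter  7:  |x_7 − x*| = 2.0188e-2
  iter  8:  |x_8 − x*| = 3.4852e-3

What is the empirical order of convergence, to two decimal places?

p ≈ ln(|x_8 − x*|/|x_7 − x*|) / ln(|x_7 − x*|/|x_6 − x*|)
  = ln(3.4852e-3/2.0188e-2) / ln(2.0188e-2/6.4833e-2)
  = ln(0.172637) / ln(0.311385)
  = -1.75656 / -1.16673 ≈ 1.50554

1.51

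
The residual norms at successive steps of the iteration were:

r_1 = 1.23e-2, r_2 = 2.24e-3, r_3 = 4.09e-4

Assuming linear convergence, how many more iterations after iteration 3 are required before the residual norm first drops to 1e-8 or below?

Rate ρ ≈ r_3/r_2 = 4.09e-4/2.24e-3 = 0.1826.
After j more steps, r_{3+j} ≈ 4.09e-4·ρ^j; need ρ^j ≤ 1e-8/4.09e-4 = 2.44499e-05.
j ≥ ln(2.44499e-05)/ln(0.1826) = -10.6189/-1.70046 = 6.245.
So 7 more iterations are needed.

7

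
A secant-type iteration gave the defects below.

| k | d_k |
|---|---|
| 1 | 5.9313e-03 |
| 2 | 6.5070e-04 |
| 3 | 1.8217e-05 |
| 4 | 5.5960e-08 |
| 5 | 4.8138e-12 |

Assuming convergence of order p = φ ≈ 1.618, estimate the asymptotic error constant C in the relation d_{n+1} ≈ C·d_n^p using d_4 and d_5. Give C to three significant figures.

C ≈ d_5 / d_4^1.618
  = 4.8138e-12 / (5.5960e-08)^1.618
  = 4.8138e-12 / 1.8453e-12 ≈ 2.6087

2.61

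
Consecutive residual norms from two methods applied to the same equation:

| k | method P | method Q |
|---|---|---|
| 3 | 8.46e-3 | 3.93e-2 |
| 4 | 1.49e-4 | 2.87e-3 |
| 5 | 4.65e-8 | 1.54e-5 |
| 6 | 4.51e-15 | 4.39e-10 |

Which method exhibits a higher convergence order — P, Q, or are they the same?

same

Method P: p ≈ ln(4.51e-15/4.65e-8)/ln(4.65e-8/1.49e-4) ≈ 2.00.
Method Q: p ≈ ln(4.39e-10/1.54e-5)/ln(1.54e-5/2.87e-3) ≈ 2.00.
Both orders ≈ 2.0 — effectively the same.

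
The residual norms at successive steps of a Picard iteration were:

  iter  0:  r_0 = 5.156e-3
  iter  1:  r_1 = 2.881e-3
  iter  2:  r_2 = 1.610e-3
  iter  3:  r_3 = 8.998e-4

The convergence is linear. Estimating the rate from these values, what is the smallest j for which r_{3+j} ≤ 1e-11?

32

Rate ρ ≈ r_3/r_2 = 8.998e-4/1.610e-3 = 0.5589.
After j more steps, r_{3+j} ≈ 8.998e-4·ρ^j; need ρ^j ≤ 1e-11/8.998e-4 = 1.11136e-08.
j ≥ ln(1.11136e-08)/ln(0.5589) = -18.3151/-0.58178 = 31.481.
So 32 more iterations are needed.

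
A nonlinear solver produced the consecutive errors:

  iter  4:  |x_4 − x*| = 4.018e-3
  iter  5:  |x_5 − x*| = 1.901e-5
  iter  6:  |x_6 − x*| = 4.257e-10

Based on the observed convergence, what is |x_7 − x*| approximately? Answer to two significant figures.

First estimate the order: p ≈ ln(|x_6 − x*|/|x_5 − x*|) / ln(|x_5 − x*|/|x_4 − x*|) = ln(4.257e-10/1.901e-5)/ln(1.901e-5/4.018e-3) = ln(2.23935e-05)/ln(0.00473121) ≈ 1.9999.
Then |x_7 − x*| ≈ |x_6 − x*|·(|x_6 − x*|/|x_5 − x*|)^p = 4.257e-10·(2.23935e-05)^1.9999 = 4.257e-10·5.02006e-10 ≈ 2.137e-19.

2.1e-19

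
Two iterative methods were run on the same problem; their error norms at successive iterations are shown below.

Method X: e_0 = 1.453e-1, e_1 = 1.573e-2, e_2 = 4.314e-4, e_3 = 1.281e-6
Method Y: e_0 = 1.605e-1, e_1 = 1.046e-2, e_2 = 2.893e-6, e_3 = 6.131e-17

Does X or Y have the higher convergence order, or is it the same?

Method X: p ≈ ln(1.281e-6/4.314e-4)/ln(4.314e-4/1.573e-2) ≈ 1.62.
Method Y: p ≈ ln(6.131e-17/2.893e-6)/ln(2.893e-6/1.046e-2) ≈ 3.00.
Method Y has the higher order (≈3.0 vs ≈1.6).

Y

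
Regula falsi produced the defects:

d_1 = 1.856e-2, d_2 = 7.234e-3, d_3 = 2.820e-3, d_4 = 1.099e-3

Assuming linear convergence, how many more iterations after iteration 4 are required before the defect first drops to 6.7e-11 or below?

Rate ρ ≈ d_4/d_3 = 1.099e-3/2.820e-3 = 0.3897.
After j more steps, d_{4+j} ≈ 1.099e-3·ρ^j; need ρ^j ≤ 6.7e-11/1.099e-3 = 6.09645e-08.
j ≥ ln(6.09645e-08)/ln(0.3897) = -16.6130/-0.94238 = 17.629.
So 18 more iterations are needed.

18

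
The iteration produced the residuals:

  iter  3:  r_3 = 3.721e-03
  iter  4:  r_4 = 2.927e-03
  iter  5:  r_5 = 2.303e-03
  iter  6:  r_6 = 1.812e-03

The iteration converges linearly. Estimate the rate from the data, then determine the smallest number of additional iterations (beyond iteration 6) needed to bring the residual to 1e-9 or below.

61

Rate ρ ≈ r_6/r_5 = 1.812e-03/2.303e-03 = 0.7868.
After j more steps, r_{6+j} ≈ 1.812e-03·ρ^j; need ρ^j ≤ 1e-9/1.812e-03 = 5.51876e-07.
j ≥ ln(5.51876e-07)/ln(0.7868) = -14.4099/-0.23978 = 60.096.
So 61 more iterations are needed.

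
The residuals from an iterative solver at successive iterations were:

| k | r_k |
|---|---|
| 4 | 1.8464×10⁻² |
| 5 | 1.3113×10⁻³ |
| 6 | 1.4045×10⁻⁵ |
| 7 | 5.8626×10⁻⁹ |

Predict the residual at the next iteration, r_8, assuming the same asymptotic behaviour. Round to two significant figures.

First estimate the order: p ≈ ln(r_7/r_6) / ln(r_6/r_5) = ln(5.8626×10⁻⁹/1.4045×10⁻⁵)/ln(1.4045×10⁻⁵/1.3113×10⁻³) = ln(0.000417415)/ln(0.0107107) ≈ 1.7153.
Then r_8 ≈ r_7·(r_7/r_6)^p = 5.8626×10⁻⁹·(0.000417415)^1.7153 = 5.8626×10⁻⁹·1.59684e-06 ≈ 9.362e-15.

9.4e-15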